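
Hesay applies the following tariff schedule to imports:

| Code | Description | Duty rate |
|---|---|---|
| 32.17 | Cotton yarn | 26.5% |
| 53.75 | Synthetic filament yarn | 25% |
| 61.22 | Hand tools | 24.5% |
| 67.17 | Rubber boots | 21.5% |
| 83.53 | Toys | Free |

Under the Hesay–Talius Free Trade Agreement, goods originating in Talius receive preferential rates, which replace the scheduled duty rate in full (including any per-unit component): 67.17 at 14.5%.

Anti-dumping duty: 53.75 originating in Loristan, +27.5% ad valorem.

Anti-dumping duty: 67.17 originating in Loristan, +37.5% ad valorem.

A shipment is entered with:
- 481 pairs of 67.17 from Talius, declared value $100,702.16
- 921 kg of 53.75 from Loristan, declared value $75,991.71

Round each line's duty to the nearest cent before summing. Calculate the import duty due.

Line 1 (67.17, Talius, 481 pairs, $100,702.16):
Base rate for 67.17 is 21.5%.
Origin Talius qualifies under the Hesay–Talius agreement and 67.17 is covered: preferential rate 14.5% applies instead.
The additional-duty order on 67.17 targets Loristan, not Talius; it does not apply.
Duty = $100,702.16 × 14.5% = $14,601.81.
Line 2 (53.75, Loristan, 921 kg, $75,991.71):
Base rate for 53.75 is 25%.
Additional duty on 53.75 from Loristan: +27.5%. Applied ad valorem rate: 25% + 27.5% = 52.5%.
Duty = $75,991.71 × 52.5% = $39,895.65.
Total = $14,601.81 + $39,895.65 = $54,497.46.

$54,497.46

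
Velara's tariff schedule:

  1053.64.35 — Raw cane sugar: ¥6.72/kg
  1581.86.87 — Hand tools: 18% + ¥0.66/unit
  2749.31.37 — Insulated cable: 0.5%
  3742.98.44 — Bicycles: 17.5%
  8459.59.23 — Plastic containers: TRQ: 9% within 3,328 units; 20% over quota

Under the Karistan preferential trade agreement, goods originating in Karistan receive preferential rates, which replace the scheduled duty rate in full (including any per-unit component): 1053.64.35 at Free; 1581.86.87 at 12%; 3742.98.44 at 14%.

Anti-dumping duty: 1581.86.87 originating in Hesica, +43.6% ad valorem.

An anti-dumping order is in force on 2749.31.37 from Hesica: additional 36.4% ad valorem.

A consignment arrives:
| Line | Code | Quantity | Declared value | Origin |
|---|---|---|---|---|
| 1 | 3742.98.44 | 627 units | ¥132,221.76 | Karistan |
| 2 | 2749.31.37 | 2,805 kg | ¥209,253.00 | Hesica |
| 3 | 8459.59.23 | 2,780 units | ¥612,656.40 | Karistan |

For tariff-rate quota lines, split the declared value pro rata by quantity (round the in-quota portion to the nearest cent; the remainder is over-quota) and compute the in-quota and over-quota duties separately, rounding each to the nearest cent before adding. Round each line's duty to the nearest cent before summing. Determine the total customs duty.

Line 1 (3742.98.44, Karistan, 627 units, ¥132,221.76):
Base rate for 3742.98.44 is 17.5%.
Origin Karistan qualifies under the Velara–Karistan agreement and 3742.98.44 is covered: preferential rate 14% applies instead.
Duty = ¥132,221.76 × 14% = ¥18,511.05.
Line 2 (2749.31.37, Hesica, 2,805 kg, ¥209,253.00):
Base rate for 2749.31.37 is 0.5%.
Additional duty on 2749.31.37 from Hesica: +36.4%. Applied ad valorem rate: 0.5% + 36.4% = 36.9%.
Duty = ¥209,253.00 × 36.9% = ¥77,214.36.
Line 3 (8459.59.23, Karistan, 2,780 units, ¥612,656.40):
Code 8459.59.23 is under a tariff-rate quota (threshold 3,328 units). Quantity 2,780 units is within the quota, so the in-quota rate 9% applies to the full value.
Duty = ¥612,656.40 × 9% = ¥55,139.08.
Total = ¥18,511.05 + ¥77,214.36 + ¥55,139.08 = ¥150,864.49.

¥150,864.49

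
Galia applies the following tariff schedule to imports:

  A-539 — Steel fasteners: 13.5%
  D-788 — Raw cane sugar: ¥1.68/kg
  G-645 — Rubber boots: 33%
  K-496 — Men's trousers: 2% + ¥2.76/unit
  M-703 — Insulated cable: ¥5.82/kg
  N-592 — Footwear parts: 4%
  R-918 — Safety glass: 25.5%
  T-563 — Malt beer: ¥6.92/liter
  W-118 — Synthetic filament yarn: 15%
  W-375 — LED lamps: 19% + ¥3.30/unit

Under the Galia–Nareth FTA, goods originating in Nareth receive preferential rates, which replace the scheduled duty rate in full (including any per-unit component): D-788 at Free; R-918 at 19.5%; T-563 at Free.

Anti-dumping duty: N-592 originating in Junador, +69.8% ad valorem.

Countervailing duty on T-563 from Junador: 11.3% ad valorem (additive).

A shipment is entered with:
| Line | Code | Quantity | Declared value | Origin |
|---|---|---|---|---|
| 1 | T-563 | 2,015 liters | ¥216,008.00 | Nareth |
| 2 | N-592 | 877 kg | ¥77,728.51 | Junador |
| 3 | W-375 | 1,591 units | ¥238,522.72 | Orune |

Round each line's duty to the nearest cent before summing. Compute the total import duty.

Line 1 (T-563, Nareth, 2,015 liters, ¥216,008.00):
Base rate for T-563 is ¥6.92/liter.
Origin Nareth qualifies under the Galia–Nareth agreement and T-563 is covered: preferential rate Free applies instead.
The additional-duty order on T-563 targets Junador, not Nareth; it does not apply.
Duty = ¥216,008.00 × 0% = ¥0.00.
Line 2 (N-592, Junador, 877 kg, ¥77,728.51):
Base rate for N-592 is 4%.
Additional duty on N-592 from Junador: +69.8%. Applied ad valorem rate: 4% + 69.8% = 73.8%.
Duty = ¥77,728.51 × 73.8% = ¥57,363.64.
Line 3 (W-375, Orune, 1,591 units, ¥238,522.72):
Base rate for W-375 is 19% + ¥3.30/unit.
Duty = ¥238,522.72 × 19% + 1,591 × ¥3.30 = ¥50,569.62.
Total = ¥0.00 + ¥57,363.64 + ¥50,569.62 = ¥107,933.26.

¥107,933.26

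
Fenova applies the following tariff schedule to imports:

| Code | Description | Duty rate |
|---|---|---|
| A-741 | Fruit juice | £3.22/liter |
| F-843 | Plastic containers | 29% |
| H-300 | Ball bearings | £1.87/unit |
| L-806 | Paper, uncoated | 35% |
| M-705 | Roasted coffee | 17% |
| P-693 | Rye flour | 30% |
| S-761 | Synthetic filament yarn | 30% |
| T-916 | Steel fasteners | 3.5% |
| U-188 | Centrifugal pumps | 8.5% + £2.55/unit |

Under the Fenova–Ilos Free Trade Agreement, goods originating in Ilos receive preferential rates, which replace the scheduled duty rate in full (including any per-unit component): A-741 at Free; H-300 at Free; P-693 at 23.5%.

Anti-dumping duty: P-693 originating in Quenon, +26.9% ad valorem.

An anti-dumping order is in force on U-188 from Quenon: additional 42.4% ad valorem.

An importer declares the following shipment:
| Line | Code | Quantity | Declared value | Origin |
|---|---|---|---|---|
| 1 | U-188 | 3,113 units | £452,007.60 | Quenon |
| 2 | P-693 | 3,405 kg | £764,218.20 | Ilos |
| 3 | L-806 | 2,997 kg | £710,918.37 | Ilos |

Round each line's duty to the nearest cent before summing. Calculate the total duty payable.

Line 1 (U-188, Quenon, 3,113 units, £452,007.60):
Base rate for U-188 is 8.5% + £2.55/unit.
Additional duty on U-188 from Quenon: +42.4%. Applied ad valorem rate: 8.5% + 42.4% = 50.9%.
Duty = £452,007.60 × 50.9% + 3,113 × £2.55 = £238,010.02.
Line 2 (P-693, Ilos, 3,405 kg, £764,218.20):
Base rate for P-693 is 30%.
Origin Ilos qualifies under the Fenova–Ilos agreement and P-693 is covered: preferential rate 23.5% applies instead.
The additional-duty order on P-693 targets Quenon, not Ilos; it does not apply.
Duty = £764,218.20 × 23.5% = £179,591.28.
Line 3 (L-806, Ilos, 2,997 kg, £710,918.37):
Base rate for L-806 is 35%.
Origin Ilos is the FTA partner but L-806 is not on the preference list; base rate stands.
Duty = £710,918.37 × 35% = £248,821.43.
Total = £238,010.02 + £179,591.28 + £248,821.43 = £666,422.73.

£666,422.73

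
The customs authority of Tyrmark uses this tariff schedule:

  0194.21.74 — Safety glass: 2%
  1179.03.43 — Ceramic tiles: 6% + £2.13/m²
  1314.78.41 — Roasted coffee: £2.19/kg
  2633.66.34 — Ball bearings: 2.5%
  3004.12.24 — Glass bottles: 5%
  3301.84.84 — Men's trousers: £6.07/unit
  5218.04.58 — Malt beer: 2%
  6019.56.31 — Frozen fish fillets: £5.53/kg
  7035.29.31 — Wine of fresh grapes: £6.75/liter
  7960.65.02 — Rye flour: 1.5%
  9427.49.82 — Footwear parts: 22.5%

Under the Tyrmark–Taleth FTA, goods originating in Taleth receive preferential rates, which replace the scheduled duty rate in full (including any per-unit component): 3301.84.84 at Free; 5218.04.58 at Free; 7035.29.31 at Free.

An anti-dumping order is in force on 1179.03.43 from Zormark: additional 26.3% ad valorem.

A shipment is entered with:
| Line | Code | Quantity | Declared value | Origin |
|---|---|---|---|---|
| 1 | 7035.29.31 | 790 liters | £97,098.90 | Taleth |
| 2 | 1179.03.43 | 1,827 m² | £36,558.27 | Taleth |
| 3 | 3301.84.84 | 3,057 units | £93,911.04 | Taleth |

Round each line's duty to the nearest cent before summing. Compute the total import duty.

Line 1 (7035.29.31, Taleth, 790 liters, £97,098.90):
Base rate for 7035.29.31 is £6.75/liter.
Origin Taleth qualifies under the Tyrmark–Taleth agreement and 7035.29.31 is covered: preferential rate Free applies instead.
Duty = £97,098.90 × 0% = £0.00.
Line 2 (1179.03.43, Taleth, 1,827 m², £36,558.27):
Base rate for 1179.03.43 is 6% + £2.13/m².
Origin Taleth is the FTA partner but 1179.03.43 is not on the preference list; base rate stands.
The additional-duty order on 1179.03.43 targets Zormark, not Taleth; it does not apply.
Duty = £36,558.27 × 6% + 1,827 × £2.13 = £6,085.01.
Line 3 (3301.84.84, Taleth, 3,057 units, £93,911.04):
Base rate for 3301.84.84 is £6.07/unit.
Origin Taleth qualifies under the Tyrmark–Taleth agreement and 3301.84.84 is covered: preferential rate Free applies instead.
Duty = £93,911.04 × 0% = £0.00.
Total = £0.00 + £6,085.01 + £0.00 = £6,085.01.

£6,085.01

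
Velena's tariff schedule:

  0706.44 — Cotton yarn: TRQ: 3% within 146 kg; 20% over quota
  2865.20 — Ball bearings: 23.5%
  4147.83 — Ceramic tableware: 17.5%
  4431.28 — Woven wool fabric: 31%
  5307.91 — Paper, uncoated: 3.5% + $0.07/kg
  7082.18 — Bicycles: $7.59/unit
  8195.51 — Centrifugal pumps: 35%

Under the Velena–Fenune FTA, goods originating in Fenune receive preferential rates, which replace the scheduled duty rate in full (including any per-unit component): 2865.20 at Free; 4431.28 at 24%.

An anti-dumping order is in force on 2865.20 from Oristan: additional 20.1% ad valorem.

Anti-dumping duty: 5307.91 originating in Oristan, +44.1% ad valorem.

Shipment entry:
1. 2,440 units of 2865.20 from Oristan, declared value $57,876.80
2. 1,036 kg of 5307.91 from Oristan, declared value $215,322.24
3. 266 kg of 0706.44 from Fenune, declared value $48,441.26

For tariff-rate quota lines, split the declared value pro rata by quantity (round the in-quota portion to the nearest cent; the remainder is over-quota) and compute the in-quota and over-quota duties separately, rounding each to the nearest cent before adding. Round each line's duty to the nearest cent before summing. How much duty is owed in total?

$132,968.47

Line 1 (2865.20, Oristan, 2,440 units, $57,876.80):
Base rate for 2865.20 is 23.5%.
2865.20 has an FTA preferential rate, but origin Oristan is not Fenune; base rate stands.
Additional duty on 2865.20 from Oristan: +20.1%. Applied ad valorem rate: 23.5% + 20.1% = 43.6%.
Duty = $57,876.80 × 43.6% = $25,234.28.
Line 2 (5307.91, Oristan, 1,036 kg, $215,322.24):
Base rate for 5307.91 is 3.5% + $0.07/kg.
Additional duty on 5307.91 from Oristan: +44.1%. Applied ad valorem rate: 3.5% + 44.1% = 47.6%.
Duty = $215,322.24 × 47.6% + 1,036 × $0.07 = $102,565.91.
Line 3 (0706.44, Fenune, 266 kg, $48,441.26):
Code 0706.44 is under a tariff-rate quota (threshold 146 kg). In-quota: 146 kg at 3%; over-quota: 120 kg at 20%.
Pro-rata value split: in-quota = $48,441.26 × 146/266 = $26,588.06; over-quota = $48,441.26 − $26,588.06 = $21,853.20.
In-quota duty = $26,588.06 × 3% = $797.64. Over-quota duty = $21,853.20 × 20% = $4,370.64.
Line duty = $797.64 + $4,370.64 = $5,168.28.
Total = $25,234.28 + $102,565.91 + $5,168.28 = $132,968.47.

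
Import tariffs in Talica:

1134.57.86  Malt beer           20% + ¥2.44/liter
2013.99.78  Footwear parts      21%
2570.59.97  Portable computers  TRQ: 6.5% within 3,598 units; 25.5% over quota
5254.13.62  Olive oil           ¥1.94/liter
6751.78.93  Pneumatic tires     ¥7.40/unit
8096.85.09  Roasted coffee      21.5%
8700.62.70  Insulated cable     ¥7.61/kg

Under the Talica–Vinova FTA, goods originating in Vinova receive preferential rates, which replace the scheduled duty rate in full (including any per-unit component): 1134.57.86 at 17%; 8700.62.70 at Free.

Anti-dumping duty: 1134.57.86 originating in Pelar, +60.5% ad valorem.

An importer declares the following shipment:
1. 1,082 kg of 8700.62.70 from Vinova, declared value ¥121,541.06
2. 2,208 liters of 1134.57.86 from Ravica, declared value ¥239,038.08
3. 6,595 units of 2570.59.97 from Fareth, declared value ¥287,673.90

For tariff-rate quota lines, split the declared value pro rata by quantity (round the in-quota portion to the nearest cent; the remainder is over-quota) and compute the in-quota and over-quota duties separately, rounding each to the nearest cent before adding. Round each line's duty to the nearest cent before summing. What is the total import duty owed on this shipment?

Line 1 (8700.62.70, Vinova, 1,082 kg, ¥121,541.06):
Base rate for 8700.62.70 is ¥7.61/kg.
Origin Vinova qualifies under the Talica–Vinova agreement and 8700.62.70 is covered: preferential rate Free applies instead.
Duty = ¥121,541.06 × 0% = ¥0.00.
Line 2 (1134.57.86, Ravica, 2,208 liters, ¥239,038.08):
Base rate for 1134.57.86 is 20% + ¥2.44/liter.
1134.57.86 has an FTA preferential rate, but origin Ravica is not Vinova; base rate stands.
The additional-duty order on 1134.57.86 targets Pelar, not Ravica; it does not apply.
Duty = ¥239,038.08 × 20% + 2,208 × ¥2.44 = ¥53,195.14.
Line 3 (2570.59.97, Fareth, 6,595 units, ¥287,673.90):
Code 2570.59.97 is under a tariff-rate quota (threshold 3,598 units). In-quota: 3,598 units at 6.5%; over-quota: 2,997 units at 25.5%.
Pro-rata value split: in-quota = ¥287,673.90 × 3,598/6,595 = ¥156,944.76; over-quota = ¥287,673.90 − ¥156,944.76 = ¥130,729.14.
In-quota duty = ¥156,944.76 × 6.5% = ¥10,201.41. Over-quota duty = ¥130,729.14 × 25.5% = ¥33,335.93.
Line duty = ¥10,201.41 + ¥33,335.93 = ¥43,537.34.
Total = ¥0.00 + ¥53,195.14 + ¥43,537.34 = ¥96,732.48.

¥96,732.48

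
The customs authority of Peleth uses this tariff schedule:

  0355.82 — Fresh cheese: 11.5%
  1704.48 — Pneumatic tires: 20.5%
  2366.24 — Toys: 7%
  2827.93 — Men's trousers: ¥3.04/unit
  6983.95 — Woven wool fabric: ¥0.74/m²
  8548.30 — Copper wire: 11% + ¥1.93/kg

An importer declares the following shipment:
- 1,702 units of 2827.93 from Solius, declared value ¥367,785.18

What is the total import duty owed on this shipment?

Line 1 (2827.93, Solius, 1,702 units, ¥367,785.18):
Base rate for 2827.93 is ¥3.04/unit.
Duty = 1,702 × ¥3.04 = ¥5,174.08.

¥5,174.08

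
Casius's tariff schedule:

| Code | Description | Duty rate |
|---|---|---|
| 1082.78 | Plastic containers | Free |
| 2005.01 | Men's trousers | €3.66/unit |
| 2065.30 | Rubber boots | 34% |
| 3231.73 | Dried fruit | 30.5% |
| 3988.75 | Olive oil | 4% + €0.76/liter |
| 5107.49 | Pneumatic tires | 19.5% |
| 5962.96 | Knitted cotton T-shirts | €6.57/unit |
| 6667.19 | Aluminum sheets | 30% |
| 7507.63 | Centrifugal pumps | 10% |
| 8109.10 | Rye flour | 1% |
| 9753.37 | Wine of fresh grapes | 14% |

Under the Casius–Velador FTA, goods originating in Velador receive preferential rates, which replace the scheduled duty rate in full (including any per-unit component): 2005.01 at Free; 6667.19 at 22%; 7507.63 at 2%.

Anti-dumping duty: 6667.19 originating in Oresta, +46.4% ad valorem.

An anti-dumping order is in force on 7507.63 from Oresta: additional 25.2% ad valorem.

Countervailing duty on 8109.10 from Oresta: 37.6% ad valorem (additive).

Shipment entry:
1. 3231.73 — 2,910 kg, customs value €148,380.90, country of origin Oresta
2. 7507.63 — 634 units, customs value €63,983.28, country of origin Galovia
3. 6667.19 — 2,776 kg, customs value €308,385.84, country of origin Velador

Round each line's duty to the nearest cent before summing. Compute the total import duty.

€119,499.38

Line 1 (3231.73, Oresta, 2,910 kg, €148,380.90):
Base rate for 3231.73 is 30.5%.
Duty = €148,380.90 × 30.5% = €45,256.17.
Line 2 (7507.63, Galovia, 634 units, €63,983.28):
Base rate for 7507.63 is 10%.
7507.63 has an FTA preferential rate, but origin Galovia is not Velador; base rate stands.
The additional-duty order on 7507.63 targets Oresta, not Galovia; it does not apply.
Duty = €63,983.28 × 10% = €6,398.33.
Line 3 (6667.19, Velador, 2,776 kg, €308,385.84):
Base rate for 6667.19 is 30%.
Origin Velador qualifies under the Casius–Velador agreement and 6667.19 is covered: preferential rate 22% applies instead.
The additional-duty order on 6667.19 targets Oresta, not Velador; it does not apply.
Duty = €308,385.84 × 22% = €67,844.88.
Total = €45,256.17 + €6,398.33 + €67,844.88 = €119,499.38.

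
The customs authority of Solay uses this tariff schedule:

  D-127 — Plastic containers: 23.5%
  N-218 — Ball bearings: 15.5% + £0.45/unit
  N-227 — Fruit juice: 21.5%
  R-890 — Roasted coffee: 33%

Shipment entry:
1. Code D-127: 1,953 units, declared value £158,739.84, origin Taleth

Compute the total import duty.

£37,303.86

Line 1 (D-127, Taleth, 1,953 units, £158,739.84):
Base rate for D-127 is 23.5%.
Duty = £158,739.84 × 23.5% = £37,303.86.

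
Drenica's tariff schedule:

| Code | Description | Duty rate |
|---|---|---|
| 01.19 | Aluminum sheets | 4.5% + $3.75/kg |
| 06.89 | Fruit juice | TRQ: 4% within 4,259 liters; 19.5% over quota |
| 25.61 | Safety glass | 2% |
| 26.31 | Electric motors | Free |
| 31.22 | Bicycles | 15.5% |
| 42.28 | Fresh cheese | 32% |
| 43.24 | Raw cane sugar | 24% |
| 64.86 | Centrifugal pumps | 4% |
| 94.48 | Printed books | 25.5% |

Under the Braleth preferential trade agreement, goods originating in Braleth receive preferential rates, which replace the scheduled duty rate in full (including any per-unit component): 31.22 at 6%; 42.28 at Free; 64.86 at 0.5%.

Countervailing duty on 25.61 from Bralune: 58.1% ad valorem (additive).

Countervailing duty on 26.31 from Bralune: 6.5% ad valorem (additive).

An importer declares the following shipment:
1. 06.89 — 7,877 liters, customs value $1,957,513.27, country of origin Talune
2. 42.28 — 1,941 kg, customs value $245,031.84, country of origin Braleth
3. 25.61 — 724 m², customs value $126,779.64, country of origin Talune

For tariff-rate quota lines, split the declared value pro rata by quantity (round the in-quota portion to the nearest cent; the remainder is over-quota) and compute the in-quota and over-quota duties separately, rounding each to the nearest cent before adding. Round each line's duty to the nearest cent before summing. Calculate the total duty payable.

$220,198.04

Line 1 (06.89, Talune, 7,877 liters, $1,957,513.27):
Code 06.89 is under a tariff-rate quota (threshold 4,259 liters). In-quota: 4,259 liters at 4%; over-quota: 3,618 liters at 19.5%.
Pro-rata value split: in-quota = $1,957,513.27 × 4,259/7,877 = $1,058,404.09; over-quota = $1,957,513.27 − $1,058,404.09 = $899,109.18.
In-quota duty = $1,058,404.09 × 4% = $42,336.16. Over-quota duty = $899,109.18 × 19.5% = $175,326.29.
Line duty = $42,336.16 + $175,326.29 = $217,662.45.
Line 2 (42.28, Braleth, 1,941 kg, $245,031.84):
Base rate for 42.28 is 32%.
Origin Braleth qualifies under the Drenica–Braleth agreement and 42.28 is covered: preferential rate Free applies instead.
Duty = $245,031.84 × 0% = $0.00.
Line 3 (25.61, Talune, 724 m², $126,779.64):
Base rate for 25.61 is 2%.
The additional-duty order on 25.61 targets Bralune, not Talune; it does not apply.
Duty = $126,779.64 × 2% = $2,535.59.
Total = $217,662.45 + $0.00 + $2,535.59 = $220,198.04.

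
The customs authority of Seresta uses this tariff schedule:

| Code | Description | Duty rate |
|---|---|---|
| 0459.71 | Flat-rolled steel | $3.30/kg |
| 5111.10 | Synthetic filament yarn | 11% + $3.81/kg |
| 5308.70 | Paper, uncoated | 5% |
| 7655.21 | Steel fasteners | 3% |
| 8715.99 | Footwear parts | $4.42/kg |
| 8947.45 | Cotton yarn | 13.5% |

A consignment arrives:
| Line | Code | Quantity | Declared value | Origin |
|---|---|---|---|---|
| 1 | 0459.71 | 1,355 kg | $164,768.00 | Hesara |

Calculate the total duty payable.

Line 1 (0459.71, Hesara, 1,355 kg, $164,768.00):
Base rate for 0459.71 is $3.30/kg.
Duty = 1,355 × $3.30 = $4,471.50.

$4,471.50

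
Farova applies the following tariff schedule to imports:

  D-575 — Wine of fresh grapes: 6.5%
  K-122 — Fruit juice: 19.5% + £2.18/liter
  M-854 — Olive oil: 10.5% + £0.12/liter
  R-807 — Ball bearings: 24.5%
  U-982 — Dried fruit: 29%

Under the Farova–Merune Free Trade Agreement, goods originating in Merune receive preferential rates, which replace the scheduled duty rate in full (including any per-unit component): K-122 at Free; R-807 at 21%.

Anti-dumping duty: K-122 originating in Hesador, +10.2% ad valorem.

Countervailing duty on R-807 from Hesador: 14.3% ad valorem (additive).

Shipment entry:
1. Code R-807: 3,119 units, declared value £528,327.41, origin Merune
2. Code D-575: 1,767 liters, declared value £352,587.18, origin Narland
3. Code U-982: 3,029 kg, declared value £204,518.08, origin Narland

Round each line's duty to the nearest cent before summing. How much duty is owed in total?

Line 1 (R-807, Merune, 3,119 units, £528,327.41):
Base rate for R-807 is 24.5%.
Origin Merune qualifies under the Farova–Merune agreement and R-807 is covered: preferential rate 21% applies instead.
The additional-duty order on R-807 targets Hesador, not Merune; it does not apply.
Duty = £528,327.41 × 21% = £110,948.76.
Line 2 (D-575, Narland, 1,767 liters, £352,587.18):
Base rate for D-575 is 6.5%.
Duty = £352,587.18 × 6.5% = £22,918.17.
Line 3 (U-982, Narland, 3,029 kg, £204,518.08):
Base rate for U-982 is 29%.
Duty = £204,518.08 × 29% = £59,310.24.
Total = £110,948.76 + £22,918.17 + £59,310.24 = £193,177.17.

£193,177.17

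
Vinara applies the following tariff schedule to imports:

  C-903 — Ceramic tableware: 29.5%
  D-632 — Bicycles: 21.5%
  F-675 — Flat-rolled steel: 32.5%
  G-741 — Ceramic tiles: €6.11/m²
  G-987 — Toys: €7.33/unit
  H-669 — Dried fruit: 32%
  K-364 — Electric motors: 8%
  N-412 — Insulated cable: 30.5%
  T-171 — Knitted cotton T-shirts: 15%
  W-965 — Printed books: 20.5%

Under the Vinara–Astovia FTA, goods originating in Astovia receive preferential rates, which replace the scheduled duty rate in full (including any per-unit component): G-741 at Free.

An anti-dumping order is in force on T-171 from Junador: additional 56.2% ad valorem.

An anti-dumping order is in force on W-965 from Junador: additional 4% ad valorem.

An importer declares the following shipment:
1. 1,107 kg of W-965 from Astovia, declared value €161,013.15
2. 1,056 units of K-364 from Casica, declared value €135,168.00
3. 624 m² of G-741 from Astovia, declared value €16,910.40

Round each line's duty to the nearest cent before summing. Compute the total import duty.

Line 1 (W-965, Astovia, 1,107 kg, €161,013.15):
Base rate for W-965 is 20.5%.
Origin Astovia is the FTA partner but W-965 is not on the preference list; base rate stands.
The additional-duty order on W-965 targets Junador, not Astovia; it does not apply.
Duty = €161,013.15 × 20.5% = €33,007.70.
Line 2 (K-364, Casica, 1,056 units, €135,168.00):
Base rate for K-364 is 8%.
Duty = €135,168.00 × 8% = €10,813.44.
Line 3 (G-741, Astovia, 624 m², €16,910.40):
Base rate for G-741 is €6.11/m².
Origin Astovia qualifies under the Vinara–Astovia agreement and G-741 is covered: preferential rate Free applies instead.
Duty = €16,910.40 × 0% = €0.00.
Total = €33,007.70 + €10,813.44 + €0.00 = €43,821.14.

€43,821.14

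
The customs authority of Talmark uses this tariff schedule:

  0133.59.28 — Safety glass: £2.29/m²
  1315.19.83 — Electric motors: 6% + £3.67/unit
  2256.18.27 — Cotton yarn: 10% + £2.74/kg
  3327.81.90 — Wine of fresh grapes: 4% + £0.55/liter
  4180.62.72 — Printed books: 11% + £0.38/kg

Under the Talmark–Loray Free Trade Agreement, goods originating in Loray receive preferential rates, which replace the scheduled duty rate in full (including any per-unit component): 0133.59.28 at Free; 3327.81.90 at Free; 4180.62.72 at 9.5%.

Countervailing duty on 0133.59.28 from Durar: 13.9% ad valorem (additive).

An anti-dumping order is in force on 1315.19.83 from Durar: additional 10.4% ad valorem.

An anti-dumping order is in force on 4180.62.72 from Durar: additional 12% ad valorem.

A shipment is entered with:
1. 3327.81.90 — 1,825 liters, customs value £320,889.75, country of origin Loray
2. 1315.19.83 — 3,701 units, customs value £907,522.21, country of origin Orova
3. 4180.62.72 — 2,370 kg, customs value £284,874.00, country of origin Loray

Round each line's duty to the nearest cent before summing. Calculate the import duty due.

£95,097.03

Line 1 (3327.81.90, Loray, 1,825 liters, £320,889.75):
Base rate for 3327.81.90 is 4% + £0.55/liter.
Origin Loray qualifies under the Talmark–Loray agreement and 3327.81.90 is covered: preferential rate Free applies instead.
Duty = £320,889.75 × 0% = £0.00.
Line 2 (1315.19.83, Orova, 3,701 units, £907,522.21):
Base rate for 1315.19.83 is 6% + £3.67/unit.
The additional-duty order on 1315.19.83 targets Durar, not Orova; it does not apply.
Duty = £907,522.21 × 6% + 3,701 × £3.67 = £68,034.00.
Line 3 (4180.62.72, Loray, 2,370 kg, £284,874.00):
Base rate for 4180.62.72 is 11% + £0.38/kg.
Origin Loray qualifies under the Talmark–Loray agreement and 4180.62.72 is covered: preferential rate 9.5% applies instead.
The additional-duty order on 4180.62.72 targets Durar, not Loray; it does not apply.
Duty = £284,874.00 × 9.5% = £27,063.03.
Total = £0.00 + £68,034.00 + £27,063.03 = £95,097.03.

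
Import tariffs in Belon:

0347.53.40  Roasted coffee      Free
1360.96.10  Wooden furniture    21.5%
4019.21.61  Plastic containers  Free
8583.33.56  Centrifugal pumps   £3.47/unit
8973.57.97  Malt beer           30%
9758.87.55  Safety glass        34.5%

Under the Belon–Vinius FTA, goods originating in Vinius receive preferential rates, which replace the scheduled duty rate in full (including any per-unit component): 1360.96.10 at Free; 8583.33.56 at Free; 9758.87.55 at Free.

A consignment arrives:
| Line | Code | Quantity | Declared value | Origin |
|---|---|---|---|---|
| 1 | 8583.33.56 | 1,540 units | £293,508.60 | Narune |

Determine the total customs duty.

Line 1 (8583.33.56, Narune, 1,540 units, £293,508.60):
Base rate for 8583.33.56 is £3.47/unit.
8583.33.56 has an FTA preferential rate, but origin Narune is not Vinius; base rate stands.
Duty = 1,540 × £3.47 = £5,343.80.

£5,343.80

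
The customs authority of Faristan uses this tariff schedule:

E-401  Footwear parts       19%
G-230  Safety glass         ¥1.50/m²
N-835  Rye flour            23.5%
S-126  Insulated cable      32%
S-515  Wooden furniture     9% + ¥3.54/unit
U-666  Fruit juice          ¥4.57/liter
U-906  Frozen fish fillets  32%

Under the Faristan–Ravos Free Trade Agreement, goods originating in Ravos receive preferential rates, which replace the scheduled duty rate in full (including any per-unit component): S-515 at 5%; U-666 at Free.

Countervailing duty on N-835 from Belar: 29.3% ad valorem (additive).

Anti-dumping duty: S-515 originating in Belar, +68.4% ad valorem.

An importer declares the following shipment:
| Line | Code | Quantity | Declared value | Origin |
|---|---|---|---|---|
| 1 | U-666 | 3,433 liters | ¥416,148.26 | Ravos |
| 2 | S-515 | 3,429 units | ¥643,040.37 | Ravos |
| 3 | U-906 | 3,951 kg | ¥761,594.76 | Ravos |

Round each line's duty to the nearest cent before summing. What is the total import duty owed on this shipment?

¥275,862.34

Line 1 (U-666, Ravos, 3,433 liters, ¥416,148.26):
Base rate for U-666 is ¥4.57/liter.
Origin Ravos qualifies under the Faristan–Ravos agreement and U-666 is covered: preferential rate Free applies instead.
Duty = ¥416,148.26 × 0% = ¥0.00.
Line 2 (S-515, Ravos, 3,429 units, ¥643,040.37):
Base rate for S-515 is 9% + ¥3.54/unit.
Origin Ravos qualifies under the Faristan–Ravos agreement and S-515 is covered: preferential rate 5% applies instead.
The additional-duty order on S-515 targets Belar, not Ravos; it does not apply.
Duty = ¥643,040.37 × 5% = ¥32,152.02.
Line 3 (U-906, Ravos, 3,951 kg, ¥761,594.76):
Base rate for U-906 is 32%.
Origin Ravos is the FTA partner but U-906 is not on the preference list; base rate stands.
Duty = ¥761,594.76 × 32% = ¥243,710.32.
Total = ¥0.00 + ¥32,152.02 + ¥243,710.32 = ¥275,862.34.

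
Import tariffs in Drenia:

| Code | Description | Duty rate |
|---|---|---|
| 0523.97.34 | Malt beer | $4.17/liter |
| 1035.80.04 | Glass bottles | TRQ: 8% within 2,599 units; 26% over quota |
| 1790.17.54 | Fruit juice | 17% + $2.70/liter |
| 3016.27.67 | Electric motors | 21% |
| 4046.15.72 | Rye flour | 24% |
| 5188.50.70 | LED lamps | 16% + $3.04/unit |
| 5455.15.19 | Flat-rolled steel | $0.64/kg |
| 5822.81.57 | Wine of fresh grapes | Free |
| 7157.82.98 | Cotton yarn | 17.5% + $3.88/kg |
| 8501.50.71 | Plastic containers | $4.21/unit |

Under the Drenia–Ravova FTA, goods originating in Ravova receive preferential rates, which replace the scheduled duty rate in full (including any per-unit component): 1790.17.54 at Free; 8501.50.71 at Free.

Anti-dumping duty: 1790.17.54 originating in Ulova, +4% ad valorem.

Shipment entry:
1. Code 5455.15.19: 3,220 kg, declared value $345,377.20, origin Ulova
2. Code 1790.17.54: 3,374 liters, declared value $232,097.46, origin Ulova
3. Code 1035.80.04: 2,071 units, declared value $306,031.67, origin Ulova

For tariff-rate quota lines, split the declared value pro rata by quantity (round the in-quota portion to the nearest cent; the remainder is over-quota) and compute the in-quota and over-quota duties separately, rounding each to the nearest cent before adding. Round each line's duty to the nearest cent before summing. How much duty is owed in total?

$84,393.60

Line 1 (5455.15.19, Ulova, 3,220 kg, $345,377.20):
Base rate for 5455.15.19 is $0.64/kg.
Duty = 3,220 × $0.64 = $2,060.80.
Line 2 (1790.17.54, Ulova, 3,374 liters, $232,097.46):
Base rate for 1790.17.54 is 17% + $2.70/liter.
1790.17.54 has an FTA preferential rate, but origin Ulova is not Ravova; base rate stands.
Additional duty on 1790.17.54 from Ulova: +4%. Applied ad valorem rate: 17% + 4% = 21%.
Duty = $232,097.46 × 21% + 3,374 × $2.70 = $57,850.27.
Line 3 (1035.80.04, Ulova, 2,071 units, $306,031.67):
Code 1035.80.04 is under a tariff-rate quota (threshold 2,599 units). Quantity 2,071 units is within the quota, so the in-quota rate 8% applies to the full value.
Duty = $306,031.67 × 8% = $24,482.53.
Total = $2,060.80 + $57,850.27 + $24,482.53 = $84,393.60.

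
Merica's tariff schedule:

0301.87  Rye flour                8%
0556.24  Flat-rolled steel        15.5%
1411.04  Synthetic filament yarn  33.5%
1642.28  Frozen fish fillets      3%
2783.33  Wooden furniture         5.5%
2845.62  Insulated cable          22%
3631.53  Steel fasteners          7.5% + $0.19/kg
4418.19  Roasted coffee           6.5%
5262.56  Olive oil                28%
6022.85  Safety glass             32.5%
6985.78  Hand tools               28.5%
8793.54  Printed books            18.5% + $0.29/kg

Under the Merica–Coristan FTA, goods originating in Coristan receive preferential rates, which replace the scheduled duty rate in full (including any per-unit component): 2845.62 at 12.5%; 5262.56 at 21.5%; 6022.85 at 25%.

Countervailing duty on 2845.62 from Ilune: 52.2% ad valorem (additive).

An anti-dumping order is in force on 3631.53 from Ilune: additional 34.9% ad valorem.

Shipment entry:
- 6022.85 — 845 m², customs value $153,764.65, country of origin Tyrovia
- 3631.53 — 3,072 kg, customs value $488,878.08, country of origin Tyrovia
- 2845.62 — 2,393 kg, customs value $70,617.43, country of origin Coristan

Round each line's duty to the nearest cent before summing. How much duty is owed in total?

Line 1 (6022.85, Tyrovia, 845 m², $153,764.65):
Base rate for 6022.85 is 32.5%.
6022.85 has an FTA preferential rate, but origin Tyrovia is not Coristan; base rate stands.
Duty = $153,764.65 × 32.5% = $49,973.51.
Line 2 (3631.53, Tyrovia, 3,072 kg, $488,878.08):
Base rate for 3631.53 is 7.5% + $0.19/kg.
The additional-duty order on 3631.53 targets Ilune, not Tyrovia; it does not apply.
Duty = $488,878.08 × 7.5% + 3,072 × $0.19 = $37,249.54.
Line 3 (2845.62, Coristan, 2,393 kg, $70,617.43):
Base rate for 2845.62 is 22%.
Origin Coristan qualifies under the Merica–Coristan agreement and 2845.62 is covered: preferential rate 12.5% applies instead.
The additional-duty order on 2845.62 targets Ilune, not Coristan; it does not apply.
Duty = $70,617.43 × 12.5% = $8,827.18.
Total = $49,973.51 + $37,249.54 + $8,827.18 = $96,050.23.

$96,050.23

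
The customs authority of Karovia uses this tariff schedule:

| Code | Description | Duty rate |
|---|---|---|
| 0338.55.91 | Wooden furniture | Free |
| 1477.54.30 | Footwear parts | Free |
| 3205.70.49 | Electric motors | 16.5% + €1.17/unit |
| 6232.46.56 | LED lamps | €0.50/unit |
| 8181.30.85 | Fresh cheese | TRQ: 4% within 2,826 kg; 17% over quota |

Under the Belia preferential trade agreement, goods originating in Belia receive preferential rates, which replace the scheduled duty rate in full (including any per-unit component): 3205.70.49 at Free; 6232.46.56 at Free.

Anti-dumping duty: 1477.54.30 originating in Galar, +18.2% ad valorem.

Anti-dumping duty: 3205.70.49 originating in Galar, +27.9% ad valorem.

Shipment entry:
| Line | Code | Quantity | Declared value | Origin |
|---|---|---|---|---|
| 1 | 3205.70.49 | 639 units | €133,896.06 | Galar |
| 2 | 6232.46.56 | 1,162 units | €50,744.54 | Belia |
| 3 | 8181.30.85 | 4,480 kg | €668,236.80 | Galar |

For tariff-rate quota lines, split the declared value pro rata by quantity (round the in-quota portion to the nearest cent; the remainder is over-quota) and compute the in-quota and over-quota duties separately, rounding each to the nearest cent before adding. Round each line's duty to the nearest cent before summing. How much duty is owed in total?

€118,999.34

Line 1 (3205.70.49, Galar, 639 units, €133,896.06):
Base rate for 3205.70.49 is 16.5% + €1.17/unit.
3205.70.49 has an FTA preferential rate, but origin Galar is not Belia; base rate stands.
Additional duty on 3205.70.49 from Galar: +27.9%. Applied ad valorem rate: 16.5% + 27.9% = 44.4%.
Duty = €133,896.06 × 44.4% + 639 × €1.17 = €60,197.48.
Line 2 (6232.46.56, Belia, 1,162 units, €50,744.54):
Base rate for 6232.46.56 is €0.50/unit.
Origin Belia qualifies under the Karovia–Belia agreement and 6232.46.56 is covered: preferential rate Free applies instead.
Duty = €50,744.54 × 0% = €0.00.
Line 3 (8181.30.85, Galar, 4,480 kg, €668,236.80):
Code 8181.30.85 is under a tariff-rate quota (threshold 2,826 kg). In-quota: 2,826 kg at 4%; over-quota: 1,654 kg at 17%.
Pro-rata value split: in-quota = €668,236.80 × 2,826/4,480 = €421,526.16; over-quota = €668,236.80 − €421,526.16 = €246,710.64.
In-quota duty = €421,526.16 × 4% = €16,861.05. Over-quota duty = €246,710.64 × 17% = €41,940.81.
Line duty = €16,861.05 + €41,940.81 = €58,801.86.
Total = €60,197.48 + €0.00 + €58,801.86 = €118,999.34.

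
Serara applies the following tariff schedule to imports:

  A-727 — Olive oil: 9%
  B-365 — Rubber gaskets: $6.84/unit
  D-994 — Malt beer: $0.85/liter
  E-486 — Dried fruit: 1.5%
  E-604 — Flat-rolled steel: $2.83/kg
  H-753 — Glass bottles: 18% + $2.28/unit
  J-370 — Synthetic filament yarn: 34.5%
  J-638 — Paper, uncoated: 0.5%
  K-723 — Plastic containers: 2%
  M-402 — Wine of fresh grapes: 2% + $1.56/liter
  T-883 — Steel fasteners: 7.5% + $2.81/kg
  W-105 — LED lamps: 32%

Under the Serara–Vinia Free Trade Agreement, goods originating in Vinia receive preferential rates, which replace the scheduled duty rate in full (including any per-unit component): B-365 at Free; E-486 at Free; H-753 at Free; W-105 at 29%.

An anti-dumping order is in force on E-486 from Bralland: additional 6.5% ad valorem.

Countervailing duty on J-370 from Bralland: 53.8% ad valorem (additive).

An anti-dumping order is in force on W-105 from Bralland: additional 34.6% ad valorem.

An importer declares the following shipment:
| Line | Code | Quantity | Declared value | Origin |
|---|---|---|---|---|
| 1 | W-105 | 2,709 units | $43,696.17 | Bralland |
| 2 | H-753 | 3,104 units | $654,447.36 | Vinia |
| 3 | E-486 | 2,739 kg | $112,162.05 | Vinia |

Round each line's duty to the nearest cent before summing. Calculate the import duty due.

Line 1 (W-105, Bralland, 2,709 units, $43,696.17):
Base rate for W-105 is 32%.
W-105 has an FTA preferential rate, but origin Bralland is not Vinia; base rate stands.
Additional duty on W-105 from Bralland: +34.6%. Applied ad valorem rate: 32% + 34.6% = 66.6%.
Duty = $43,696.17 × 66.6% = $29,101.65.
Line 2 (H-753, Vinia, 3,104 units, $654,447.36):
Base rate for H-753 is 18% + $2.28/unit.
Origin Vinia qualifies under the Serara–Vinia agreement and H-753 is covered: preferential rate Free applies instead.
Duty = $654,447.36 × 0% = $0.00.
Line 3 (E-486, Vinia, 2,739 kg, $112,162.05):
Base rate for E-486 is 1.5%.
Origin Vinia qualifies under the Serara–Vinia agreement and E-486 is covered: preferential rate Free applies instead.
The additional-duty order on E-486 targets Bralland, not Vinia; it does not apply.
Duty = $112,162.05 × 0% = $0.00.
Total = $29,101.65 + $0.00 + $0.00 = $29,101.65.

$29,101.65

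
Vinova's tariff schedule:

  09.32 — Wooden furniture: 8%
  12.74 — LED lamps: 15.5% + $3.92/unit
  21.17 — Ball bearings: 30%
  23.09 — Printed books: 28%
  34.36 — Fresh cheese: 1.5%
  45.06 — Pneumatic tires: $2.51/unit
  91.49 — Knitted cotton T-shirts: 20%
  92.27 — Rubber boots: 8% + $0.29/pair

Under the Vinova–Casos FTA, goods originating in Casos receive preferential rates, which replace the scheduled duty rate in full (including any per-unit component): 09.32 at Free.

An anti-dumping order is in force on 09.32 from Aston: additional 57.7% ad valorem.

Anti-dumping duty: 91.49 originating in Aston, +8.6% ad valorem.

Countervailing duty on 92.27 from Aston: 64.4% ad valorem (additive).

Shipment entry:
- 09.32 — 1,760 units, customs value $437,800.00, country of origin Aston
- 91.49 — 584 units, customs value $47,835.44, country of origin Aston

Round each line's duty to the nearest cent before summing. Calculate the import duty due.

$301,315.54

Line 1 (09.32, Aston, 1,760 units, $437,800.00):
Base rate for 09.32 is 8%.
09.32 has an FTA preferential rate, but origin Aston is not Casos; base rate stands.
Additional duty on 09.32 from Aston: +57.7%. Applied ad valorem rate: 8% + 57.7% = 65.7%.
Duty = $437,800.00 × 65.7% = $287,634.60.
Line 2 (91.49, Aston, 584 units, $47,835.44):
Base rate for 91.49 is 20%.
Additional duty on 91.49 from Aston: +8.6%. Applied ad valorem rate: 20% + 8.6% = 28.6%.
Duty = $47,835.44 × 28.6% = $13,680.94.
Total = $287,634.60 + $13,680.94 = $301,315.54.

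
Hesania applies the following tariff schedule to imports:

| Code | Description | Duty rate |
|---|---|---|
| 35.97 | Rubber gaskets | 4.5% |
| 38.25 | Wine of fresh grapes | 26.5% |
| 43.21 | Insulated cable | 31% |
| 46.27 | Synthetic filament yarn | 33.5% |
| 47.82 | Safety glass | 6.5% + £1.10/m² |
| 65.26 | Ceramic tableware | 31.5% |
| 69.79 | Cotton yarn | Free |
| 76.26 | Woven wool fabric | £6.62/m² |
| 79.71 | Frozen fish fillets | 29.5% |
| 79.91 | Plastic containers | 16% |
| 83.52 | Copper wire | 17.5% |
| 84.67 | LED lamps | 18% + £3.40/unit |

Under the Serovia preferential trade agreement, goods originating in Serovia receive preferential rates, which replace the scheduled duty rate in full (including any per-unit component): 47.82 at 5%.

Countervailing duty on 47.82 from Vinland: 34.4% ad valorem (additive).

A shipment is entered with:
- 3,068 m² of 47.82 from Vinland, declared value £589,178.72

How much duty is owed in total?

£244,348.90

Line 1 (47.82, Vinland, 3,068 m², £589,178.72):
Base rate for 47.82 is 6.5% + £1.10/m².
47.82 has an FTA preferential rate, but origin Vinland is not Serovia; base rate stands.
Additional duty on 47.82 from Vinland: +34.4%. Applied ad valorem rate: 6.5% + 34.4% = 40.9%.
Duty = £589,178.72 × 40.9% + 3,068 × £1.10 = £244,348.90.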